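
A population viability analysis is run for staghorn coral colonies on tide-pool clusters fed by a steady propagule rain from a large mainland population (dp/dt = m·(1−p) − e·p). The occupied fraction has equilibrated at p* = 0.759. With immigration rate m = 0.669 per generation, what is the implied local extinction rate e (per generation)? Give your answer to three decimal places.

0.212

At equilibrium m(1−p*) = e·p*, so e = m(1−p*)/p*.
e = 0.669 × 0.2410 / 0.759 = 0.2124.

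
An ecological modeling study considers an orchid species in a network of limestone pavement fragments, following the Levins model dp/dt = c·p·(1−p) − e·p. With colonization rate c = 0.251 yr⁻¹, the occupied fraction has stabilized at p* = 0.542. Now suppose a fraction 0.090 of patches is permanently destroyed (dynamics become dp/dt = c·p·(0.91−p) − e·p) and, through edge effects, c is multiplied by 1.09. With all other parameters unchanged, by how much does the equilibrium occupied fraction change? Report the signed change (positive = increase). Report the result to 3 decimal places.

Balance c(1−p*) = e gives e = 0.251×(1 − 0.54200) = 0.11496.
New p* = 0.91 − e/c = 0.91 − 0.11496/0.27359 = 0.48981.
Δp* = 0.48981 − 0.54200 = -0.05219.

-0.052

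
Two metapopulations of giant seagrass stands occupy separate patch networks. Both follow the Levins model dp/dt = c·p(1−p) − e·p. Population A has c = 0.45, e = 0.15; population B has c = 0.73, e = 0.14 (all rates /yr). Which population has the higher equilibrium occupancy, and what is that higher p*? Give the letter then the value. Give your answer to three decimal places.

B, 0.808

A: p*_A = 1 − 0.15/0.45 = 0.6667.
B: p*_B = 1 − 0.14/0.73 = 0.8082.
B is higher at 0.8082.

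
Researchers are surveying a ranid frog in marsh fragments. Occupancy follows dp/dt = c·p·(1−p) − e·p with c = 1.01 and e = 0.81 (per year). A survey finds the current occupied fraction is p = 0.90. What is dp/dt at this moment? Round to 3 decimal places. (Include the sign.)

Colonization term: c·p·(1−p) = 1.01×0.90×0.1000 = 0.09090.
Extinction term: e·p = 0.72900.
dp/dt = 0.09090 − 0.72900 = -0.63810.

-0.638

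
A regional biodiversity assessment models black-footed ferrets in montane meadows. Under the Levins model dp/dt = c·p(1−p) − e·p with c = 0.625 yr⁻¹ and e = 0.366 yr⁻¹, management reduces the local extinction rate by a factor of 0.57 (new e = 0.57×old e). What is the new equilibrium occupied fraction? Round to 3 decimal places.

Before: p* = 1 − 0.366/0.625 = 0.4144.
After the change, c = 0.625, e = 0.20862, so p* = 1 − 0.20862/0.625 = 0.6662.

0.666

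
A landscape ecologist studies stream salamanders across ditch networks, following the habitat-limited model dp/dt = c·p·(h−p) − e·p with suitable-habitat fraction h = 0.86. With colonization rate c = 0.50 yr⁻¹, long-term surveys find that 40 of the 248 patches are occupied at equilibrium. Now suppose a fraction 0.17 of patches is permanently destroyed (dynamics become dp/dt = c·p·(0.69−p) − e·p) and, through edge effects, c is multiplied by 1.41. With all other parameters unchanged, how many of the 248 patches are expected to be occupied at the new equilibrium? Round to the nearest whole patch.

Observed p* = 40/248 = 0.16129.
Balance c(h−p*) = e gives e = 0.50×(0.86 − 0.16129) = 0.34935.
New p* = 0.69 − e/c = 0.69 − 0.34935/0.70500 = 0.19447.
Expected occupied = 248 × 0.19447 = 48.23 ≈ 48.

48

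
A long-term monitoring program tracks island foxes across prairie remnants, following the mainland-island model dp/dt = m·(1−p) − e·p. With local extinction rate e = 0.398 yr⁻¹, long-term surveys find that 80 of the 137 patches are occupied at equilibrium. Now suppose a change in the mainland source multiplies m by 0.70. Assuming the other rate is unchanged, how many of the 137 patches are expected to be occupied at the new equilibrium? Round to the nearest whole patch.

Observed p* = 80/137 = 0.58394.
Balance m(1−p*) = e·p* gives m = e·p*/(1−p*) = 0.398×0.58394/0.41606 = 0.55859.
New p* = m/(m+e) = 0.39101/(0.39101+0.39800) = 0.49557.
Expected occupied = 137 × 0.49557 = 67.89 ≈ 68.

68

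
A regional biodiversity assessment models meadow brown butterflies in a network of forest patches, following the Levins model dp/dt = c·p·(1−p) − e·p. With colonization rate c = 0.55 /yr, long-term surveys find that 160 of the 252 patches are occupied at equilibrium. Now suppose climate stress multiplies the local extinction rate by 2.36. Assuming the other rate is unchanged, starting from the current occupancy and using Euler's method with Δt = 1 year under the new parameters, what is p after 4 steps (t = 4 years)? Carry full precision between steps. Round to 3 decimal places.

Observed p* = 160/252 = 0.63492.
Balance c(1−p*) = e gives e = 0.55×(1 − 0.63492) = 0.20079.
Starting from p₀ = 0.63492; update p ← p + (dp/dt)·Δt with the new parameters.
p: 0.63492 → 0.46154  (Δp = -0.17338)
p: 0.46154 → 0.37951  (Δp = -0.08202)
p: 0.37951 → 0.32919  (Δp = -0.05033)
p: 0.32919 → 0.29465  (Δp = -0.03454)

0.295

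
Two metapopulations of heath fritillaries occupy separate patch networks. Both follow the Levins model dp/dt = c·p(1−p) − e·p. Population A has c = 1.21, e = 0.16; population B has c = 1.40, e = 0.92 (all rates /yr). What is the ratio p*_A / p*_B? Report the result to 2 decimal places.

2.53

A: p*_A = 1 − 0.16/1.21 = 0.8678.
B: p*_B = 1 − 0.92/1.40 = 0.3429.
p*_A / p*_B = 0.8678/0.3429 = 2.5310.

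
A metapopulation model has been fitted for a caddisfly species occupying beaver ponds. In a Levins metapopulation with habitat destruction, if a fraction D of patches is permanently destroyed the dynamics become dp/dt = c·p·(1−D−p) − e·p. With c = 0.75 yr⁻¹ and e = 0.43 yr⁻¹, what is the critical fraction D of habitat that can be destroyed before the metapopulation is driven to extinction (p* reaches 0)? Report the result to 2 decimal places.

0.43

The nontrivial equilibrium is p* = (1−D) − e/c; extinction occurs when this hits zero.
So D_crit = 1 − e/c = 1 − 0.43/0.75 = 1 − 0.5733 = 0.4267.
Note this equals the original equilibrium occupancy — the Levins extinction-debt result.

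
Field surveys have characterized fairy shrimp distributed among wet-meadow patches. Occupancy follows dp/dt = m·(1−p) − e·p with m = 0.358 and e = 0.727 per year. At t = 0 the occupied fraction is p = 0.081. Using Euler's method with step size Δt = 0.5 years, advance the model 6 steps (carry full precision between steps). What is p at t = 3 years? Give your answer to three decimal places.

Update rule: p ← p + [m·(1−p) − e·p]·Δt with Δt = 0.5.
t = 0.5: p = 0.08100 + (+0.13506) = 0.21606
t = 1: p = 0.21606 + (+0.06179) = 0.27785
t = 1.5: p = 0.27785 + (+0.02827) = 0.30611
t = 2: p = 0.30611 + (+0.01293) = 0.31905
t = 2.5: p = 0.31905 + (+0.00592) = 0.32496
t = 3: p = 0.32496 + (+0.00271) = 0.32767

0.328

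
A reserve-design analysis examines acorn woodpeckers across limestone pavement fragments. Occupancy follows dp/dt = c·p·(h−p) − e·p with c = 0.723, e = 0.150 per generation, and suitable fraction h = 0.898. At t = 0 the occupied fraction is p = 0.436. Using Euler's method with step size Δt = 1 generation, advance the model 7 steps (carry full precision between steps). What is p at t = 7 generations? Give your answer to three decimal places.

0.686

Update rule: p ← p + [c·p·(h−p) − e·p]·Δt with Δt = 1.
p: 0.43600 → 0.51624  (Δp = +0.08024)
p: 0.51624 → 0.58129  (Δp = +0.06505)
p: 0.58129 → 0.62720  (Δp = +0.04591)
p: 0.62720 → 0.65592  (Δp = +0.02872)
p: 0.65592 → 0.67233  (Δp = +0.01641)
p: 0.67233 → 0.68118  (Δp = +0.00885)
p: 0.68118 → 0.68578  (Δp = +0.00461)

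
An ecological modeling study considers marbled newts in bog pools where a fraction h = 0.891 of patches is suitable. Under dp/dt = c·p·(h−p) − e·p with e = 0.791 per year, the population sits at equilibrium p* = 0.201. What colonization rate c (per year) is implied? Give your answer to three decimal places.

1.146

At equilibrium c(h−p*) = e, so c = e/(h−p*).
c = 0.791/(0.891 − 0.201) = 0.791/0.6900 = 1.1464.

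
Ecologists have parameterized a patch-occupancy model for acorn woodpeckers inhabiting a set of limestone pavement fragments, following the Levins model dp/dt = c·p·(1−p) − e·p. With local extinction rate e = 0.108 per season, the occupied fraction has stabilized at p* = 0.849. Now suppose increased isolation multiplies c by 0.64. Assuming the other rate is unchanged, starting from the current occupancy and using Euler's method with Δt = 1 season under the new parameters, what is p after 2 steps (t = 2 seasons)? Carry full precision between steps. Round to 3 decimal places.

Balance c(1−p*) = e gives c = e/(1 − 0.84900) = 0.108/0.15100 = 0.71523.
Starting from p₀ = 0.84900; update p ← p + (dp/dt)·Δt with the new parameters.
  1  |  dp/dt·Δt = -0.033009  |  p_1 = 0.815991
  2  |  dp/dt·Δt = -0.019396  |  p_2 = 0.796595

0.797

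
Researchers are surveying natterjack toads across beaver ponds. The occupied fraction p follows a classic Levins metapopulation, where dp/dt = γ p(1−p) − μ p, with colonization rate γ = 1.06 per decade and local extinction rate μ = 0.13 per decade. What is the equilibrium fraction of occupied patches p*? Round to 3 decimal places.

0.877

Setting dp/dt = 0 and dividing through by p* gives γ·(1−p*) = μ.
So p* = 1 − μ/γ = 1 − 0.13/1.06 = 1 − 0.1226 = 0.8774.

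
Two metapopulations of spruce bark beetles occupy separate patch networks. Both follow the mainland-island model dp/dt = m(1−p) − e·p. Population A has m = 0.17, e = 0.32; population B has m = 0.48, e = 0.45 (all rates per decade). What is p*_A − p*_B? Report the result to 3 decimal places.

A: p*_A = m/(m+e) = 0.17/0.4900 = 0.3469.
B: p*_B = 0.48/0.9300 = 0.5161.
p*_A − p*_B = 0.3469 − 0.5161 = -0.1692.

-0.169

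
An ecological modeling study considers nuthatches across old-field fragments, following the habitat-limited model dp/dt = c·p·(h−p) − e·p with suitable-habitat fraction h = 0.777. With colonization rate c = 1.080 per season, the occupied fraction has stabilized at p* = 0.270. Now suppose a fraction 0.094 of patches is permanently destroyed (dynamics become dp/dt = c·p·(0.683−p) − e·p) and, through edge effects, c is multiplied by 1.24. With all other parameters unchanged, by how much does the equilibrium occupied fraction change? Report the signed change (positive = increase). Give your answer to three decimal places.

Balance c(h−p*) = e gives e = 1.080×(0.777 − 0.27000) = 0.54756.
New p* = 0.683 − e/c = 0.683 − 0.54756/1.33920 = 0.27413.
Δp* = 0.27413 − 0.27000 = +0.00413.

0.004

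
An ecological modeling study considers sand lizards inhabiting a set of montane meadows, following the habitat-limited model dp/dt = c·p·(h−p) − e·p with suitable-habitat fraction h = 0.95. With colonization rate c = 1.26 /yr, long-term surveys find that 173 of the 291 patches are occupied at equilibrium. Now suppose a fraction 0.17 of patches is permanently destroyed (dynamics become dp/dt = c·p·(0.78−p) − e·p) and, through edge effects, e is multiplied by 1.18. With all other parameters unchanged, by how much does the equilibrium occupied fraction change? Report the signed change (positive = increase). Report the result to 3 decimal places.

-0.234

Observed p* = 173/291 = 0.59450.
Balance c(h−p*) = e gives e = 1.26×(0.95 − 0.59450) = 0.44793.
New p* = 0.78 − e/c = 0.78 − 0.52856/1.26000 = 0.36051.
Δp* = 0.36051 − 0.59450 = -0.23399.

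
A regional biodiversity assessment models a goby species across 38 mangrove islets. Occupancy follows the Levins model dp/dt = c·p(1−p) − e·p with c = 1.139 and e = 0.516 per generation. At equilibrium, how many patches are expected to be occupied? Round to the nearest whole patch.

21

p* = 1 − e/c = 1 − 0.516/1.139 = 0.5470.
Expected occupied patches = N × p* = 38 × 0.5470 = 20.78 ≈ 21.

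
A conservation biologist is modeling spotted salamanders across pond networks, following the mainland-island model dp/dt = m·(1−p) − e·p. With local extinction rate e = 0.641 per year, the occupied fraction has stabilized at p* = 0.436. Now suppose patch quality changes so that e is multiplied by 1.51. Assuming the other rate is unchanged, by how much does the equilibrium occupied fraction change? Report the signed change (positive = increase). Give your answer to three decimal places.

-0.097

Balance m(1−p*) = e·p* gives m = e·p*/(1−p*) = 0.641×0.43600/0.56400 = 0.49552.
New p* = m/(m+e) = 0.49552/(0.49552+0.96791) = 0.33860.
Δp* = 0.33860 − 0.43600 = -0.09740.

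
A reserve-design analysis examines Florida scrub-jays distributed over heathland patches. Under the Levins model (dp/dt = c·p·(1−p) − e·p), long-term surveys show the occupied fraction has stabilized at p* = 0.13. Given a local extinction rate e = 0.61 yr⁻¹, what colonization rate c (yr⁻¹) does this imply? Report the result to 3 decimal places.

At equilibrium c(1−p*) = e, so c = e/(1−p*).
c = 0.61/(1 − 0.13) = 0.61/0.8700 = 0.7011.

0.701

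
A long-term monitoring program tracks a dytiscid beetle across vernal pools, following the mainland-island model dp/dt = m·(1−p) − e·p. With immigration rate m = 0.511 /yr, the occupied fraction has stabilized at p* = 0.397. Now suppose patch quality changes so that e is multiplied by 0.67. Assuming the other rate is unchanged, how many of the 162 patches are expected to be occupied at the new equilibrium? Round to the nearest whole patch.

80

Balance m(1−p*) = e·p* gives e = m(1−p*)/p* = 0.511×0.60300/0.39700 = 0.77615.
New p* = m/(m+e) = 0.51100/(0.51100+0.52002) = 0.49563.
Expected occupied = 162 × 0.49563 = 80.29 ≈ 80.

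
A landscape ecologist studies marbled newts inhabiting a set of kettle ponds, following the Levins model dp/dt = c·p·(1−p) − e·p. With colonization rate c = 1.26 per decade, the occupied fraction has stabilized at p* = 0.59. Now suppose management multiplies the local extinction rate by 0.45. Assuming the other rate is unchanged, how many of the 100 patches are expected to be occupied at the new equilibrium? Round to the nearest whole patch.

Balance c(1−p*) = e gives e = 1.26×(1 − 0.59000) = 0.51660.
New p* = 1 − e/c = 1 − 0.23247/1.26000 = 0.81550.
Expected occupied = 100 × 0.81550 = 81.55 ≈ 82.

82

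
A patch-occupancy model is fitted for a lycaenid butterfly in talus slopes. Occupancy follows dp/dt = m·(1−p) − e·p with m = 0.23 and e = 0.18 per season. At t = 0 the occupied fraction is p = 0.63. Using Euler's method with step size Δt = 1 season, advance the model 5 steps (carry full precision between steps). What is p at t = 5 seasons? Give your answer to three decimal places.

0.566

Update rule: p ← p + [m·(1−p) − e·p]·Δt with Δt = 1.
t = 1: p = 0.63000 + (-0.02830) = 0.60170
t = 2: p = 0.60170 + (-0.01670) = 0.58500
t = 3: p = 0.58500 + (-0.00985) = 0.57515
t = 4: p = 0.57515 + (-0.00581) = 0.56934
t = 5: p = 0.56934 + (-0.00343) = 0.56591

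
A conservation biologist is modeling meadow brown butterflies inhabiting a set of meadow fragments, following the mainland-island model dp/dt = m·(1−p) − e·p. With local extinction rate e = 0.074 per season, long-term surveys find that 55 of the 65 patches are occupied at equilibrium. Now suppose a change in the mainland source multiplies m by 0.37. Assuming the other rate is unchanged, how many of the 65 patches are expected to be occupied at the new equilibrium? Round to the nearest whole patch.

44

Observed p* = 55/65 = 0.84615.
Balance m(1−p*) = e·p* gives m = e·p*/(1−p*) = 0.074×0.84615/0.15385 = 0.40699.
New p* = m/(m+e) = 0.15059/(0.15059+0.07400) = 0.67051.
Expected occupied = 65 × 0.67051 = 43.58 ≈ 44.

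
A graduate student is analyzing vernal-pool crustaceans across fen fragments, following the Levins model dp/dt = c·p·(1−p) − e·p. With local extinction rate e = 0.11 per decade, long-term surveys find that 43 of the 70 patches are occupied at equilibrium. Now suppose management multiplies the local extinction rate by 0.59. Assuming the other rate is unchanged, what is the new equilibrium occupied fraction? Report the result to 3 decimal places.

Observed p* = 43/70 = 0.61429.
Balance c(1−p*) = e gives c = e/(1 − 0.61429) = 0.11/0.38571 = 0.28519.
New p* = 1 − e/c = 1 − 0.06490/0.28519 = 0.77243.

0.772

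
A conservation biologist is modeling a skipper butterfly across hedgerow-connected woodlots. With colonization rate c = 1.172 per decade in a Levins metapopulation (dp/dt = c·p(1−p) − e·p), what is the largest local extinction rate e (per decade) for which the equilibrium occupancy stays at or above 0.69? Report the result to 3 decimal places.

0.363

1 − e/c ≥ 0.69 ⇒ e ≤ c(1 − 0.69) = 1.172 × 0.3100.
e_max = 0.3633.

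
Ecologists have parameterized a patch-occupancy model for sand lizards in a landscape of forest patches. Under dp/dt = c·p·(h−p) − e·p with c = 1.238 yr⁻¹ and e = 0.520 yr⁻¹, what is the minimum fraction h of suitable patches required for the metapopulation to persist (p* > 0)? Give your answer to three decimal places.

p* = h − e/c is positive only when h > e/c.
h_min = e/c = 0.520/1.238 = 0.4200.

0.420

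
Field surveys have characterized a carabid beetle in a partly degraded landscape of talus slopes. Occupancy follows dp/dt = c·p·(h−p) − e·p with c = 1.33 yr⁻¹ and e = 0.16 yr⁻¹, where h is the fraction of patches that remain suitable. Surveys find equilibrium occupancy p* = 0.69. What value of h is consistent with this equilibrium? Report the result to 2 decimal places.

At equilibrium c(h−p*) = e, so h = p* + e/c.
h = 0.69 + 0.16/1.33 = 0.69 + 0.1203 = 0.8103.

0.81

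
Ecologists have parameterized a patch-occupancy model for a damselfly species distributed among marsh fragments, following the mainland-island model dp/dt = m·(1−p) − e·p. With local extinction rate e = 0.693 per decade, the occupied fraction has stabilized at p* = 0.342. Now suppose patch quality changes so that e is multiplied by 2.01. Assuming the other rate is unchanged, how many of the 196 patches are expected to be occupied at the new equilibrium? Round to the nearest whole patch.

Balance m(1−p*) = e·p* gives m = e·p*/(1−p*) = 0.693×0.34200/0.65800 = 0.36019.
New p* = m/(m+e) = 0.36019/(0.36019+1.39293) = 0.20546.
Expected occupied = 196 × 0.20546 = 40.27 ≈ 40.

40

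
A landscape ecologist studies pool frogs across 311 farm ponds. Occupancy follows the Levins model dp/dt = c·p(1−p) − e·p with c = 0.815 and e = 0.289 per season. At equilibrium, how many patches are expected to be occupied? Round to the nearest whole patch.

201

p* = 1 − e/c = 1 − 0.289/0.815 = 0.6454.
Expected occupied patches = N × p* = 311 × 0.6454 = 200.72 ≈ 201.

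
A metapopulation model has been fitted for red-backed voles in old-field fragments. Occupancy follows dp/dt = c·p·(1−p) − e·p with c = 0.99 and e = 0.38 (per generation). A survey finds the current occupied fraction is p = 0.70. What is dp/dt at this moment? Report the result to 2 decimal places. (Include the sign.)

-0.06

Colonization term: c·p·(1−p) = 0.99×0.70×0.3000 = 0.20790.
Extinction term: e·p = 0.26600.
dp/dt = 0.20790 − 0.26600 = -0.05810.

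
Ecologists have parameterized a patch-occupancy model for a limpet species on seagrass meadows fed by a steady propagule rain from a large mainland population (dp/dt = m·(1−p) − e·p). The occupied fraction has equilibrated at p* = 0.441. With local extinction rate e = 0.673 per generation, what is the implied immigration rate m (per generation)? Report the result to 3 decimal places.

At equilibrium m(1−p*) = e·p*, so m = e·p*/(1−p*).
m = 0.673 × 0.441 / 0.5590 = 0.2968/0.5590 = 0.5309.

0.531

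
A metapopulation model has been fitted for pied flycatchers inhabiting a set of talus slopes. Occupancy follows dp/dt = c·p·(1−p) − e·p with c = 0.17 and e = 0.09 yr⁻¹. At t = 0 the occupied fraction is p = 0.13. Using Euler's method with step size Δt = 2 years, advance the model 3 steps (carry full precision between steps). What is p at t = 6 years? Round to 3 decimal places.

Update rule: p ← p + [c·p·(1−p) − e·p]·Δt with Δt = 2.
t = 2: p = 0.13000 + (+0.01505) = 0.14505
t = 4: p = 0.14505 + (+0.01605) = 0.16111
t = 6: p = 0.16111 + (+0.01695) = 0.17806

0.178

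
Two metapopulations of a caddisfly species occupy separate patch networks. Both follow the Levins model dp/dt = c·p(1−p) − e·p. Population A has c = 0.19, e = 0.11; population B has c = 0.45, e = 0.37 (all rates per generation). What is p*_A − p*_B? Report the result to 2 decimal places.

A: p*_A = 1 − 0.11/0.19 = 0.4211.
B: p*_B = 1 − 0.37/0.45 = 0.1778.
p*_A − p*_B = 0.4211 − 0.1778 = 0.2433.

0.24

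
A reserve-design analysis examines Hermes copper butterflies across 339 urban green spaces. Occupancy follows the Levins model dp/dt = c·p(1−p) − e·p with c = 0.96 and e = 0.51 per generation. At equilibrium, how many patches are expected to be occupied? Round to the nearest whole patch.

p* = 1 − e/c = 1 − 0.51/0.96 = 0.4688.
Expected occupied patches = N × p* = 339 × 0.4688 = 158.91 ≈ 159.

159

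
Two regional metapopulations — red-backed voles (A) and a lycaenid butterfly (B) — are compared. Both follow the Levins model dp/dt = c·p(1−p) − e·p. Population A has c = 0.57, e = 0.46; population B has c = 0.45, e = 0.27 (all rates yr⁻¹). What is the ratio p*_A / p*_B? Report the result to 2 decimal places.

0.48

A: p*_A = 1 − 0.46/0.57 = 0.1930.
B: p*_B = 1 − 0.27/0.45 = 0.4000.
p*_A / p*_B = 0.1930/0.4000 = 0.4825.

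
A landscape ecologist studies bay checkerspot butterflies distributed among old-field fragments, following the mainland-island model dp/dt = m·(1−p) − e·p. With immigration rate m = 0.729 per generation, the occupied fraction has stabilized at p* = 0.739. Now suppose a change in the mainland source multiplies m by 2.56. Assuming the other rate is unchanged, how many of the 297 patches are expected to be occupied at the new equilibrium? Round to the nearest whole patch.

261

Balance m(1−p*) = e·p* gives e = m(1−p*)/p* = 0.729×0.26100/0.73900 = 0.25747.
New p* = m/(m+e) = 1.86624/(1.86624+0.25747) = 0.87876.
Expected occupied = 297 × 0.87876 = 260.99 ≈ 261.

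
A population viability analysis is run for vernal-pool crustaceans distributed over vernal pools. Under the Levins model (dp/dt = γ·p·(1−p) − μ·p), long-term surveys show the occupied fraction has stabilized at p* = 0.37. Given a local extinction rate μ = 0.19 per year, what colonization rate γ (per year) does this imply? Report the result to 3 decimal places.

At equilibrium γ(1−p*) = μ, so γ = μ/(1−p*).
γ = 0.19/(1 − 0.37) = 0.19/0.6300 = 0.3016.

0.302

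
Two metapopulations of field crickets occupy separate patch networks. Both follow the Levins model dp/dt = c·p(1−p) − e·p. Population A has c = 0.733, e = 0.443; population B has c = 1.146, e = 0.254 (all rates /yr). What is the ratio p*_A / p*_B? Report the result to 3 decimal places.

0.508

A: p*_A = 1 − 0.443/0.733 = 0.3956.
B: p*_B = 1 − 0.254/1.146 = 0.7784.
p*_A / p*_B = 0.3956/0.7784 = 0.5083.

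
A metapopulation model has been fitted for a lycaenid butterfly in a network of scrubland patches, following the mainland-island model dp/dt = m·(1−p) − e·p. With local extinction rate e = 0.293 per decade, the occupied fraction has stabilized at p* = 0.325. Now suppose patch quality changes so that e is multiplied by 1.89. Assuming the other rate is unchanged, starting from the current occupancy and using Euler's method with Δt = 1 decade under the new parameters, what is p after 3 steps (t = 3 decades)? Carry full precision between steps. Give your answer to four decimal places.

0.2065

Balance m(1−p*) = e·p* gives m = e·p*/(1−p*) = 0.293×0.32500/0.67500 = 0.14107.
Starting from p₀ = 0.32500; update p ← p + (dp/dt)·Δt with the new parameters.
  1  |  dp/dt·Δt = -0.084750  |  p_1 = 0.240250
  2  |  dp/dt·Δt = -0.025862  |  p_2 = 0.214388
  3  |  dp/dt·Δt = -0.007892  |  p_3 = 0.206496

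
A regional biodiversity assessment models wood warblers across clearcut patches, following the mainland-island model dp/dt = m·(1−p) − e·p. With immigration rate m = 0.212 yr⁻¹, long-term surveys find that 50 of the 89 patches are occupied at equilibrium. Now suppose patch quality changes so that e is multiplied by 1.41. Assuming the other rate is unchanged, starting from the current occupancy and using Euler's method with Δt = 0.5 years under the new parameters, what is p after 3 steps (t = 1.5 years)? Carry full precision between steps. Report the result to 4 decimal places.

0.5164

Observed p* = 50/89 = 0.56180.
Balance m(1−p*) = e·p* gives e = m(1−p*)/p* = 0.212×0.43820/0.56180 = 0.16536.
Starting from p₀ = 0.56180; update p ← p + (dp/dt)·Δt with the new parameters.
t = 0.5: p = 0.56180 + (-0.01904) = 0.54275
t = 1: p = 0.54275 + (-0.01481) = 0.52795
t = 1.5: p = 0.52795 + (-0.01151) = 0.51644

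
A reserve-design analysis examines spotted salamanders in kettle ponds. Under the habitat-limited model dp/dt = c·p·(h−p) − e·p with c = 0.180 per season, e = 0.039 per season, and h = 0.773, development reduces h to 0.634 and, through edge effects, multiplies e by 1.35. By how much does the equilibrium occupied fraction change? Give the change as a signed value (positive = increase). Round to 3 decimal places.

Before: p* = h − e/c = 0.773 − 0.039/0.180 = 0.773 − 0.2167 = 0.5563.
After: c = 0.18, e = 0.05265, h = 0.634; p* = 0.634 − 0.05265/0.18 = 0.3415.
Δp* = 0.3415 − 0.5563 = -0.2148.

-0.215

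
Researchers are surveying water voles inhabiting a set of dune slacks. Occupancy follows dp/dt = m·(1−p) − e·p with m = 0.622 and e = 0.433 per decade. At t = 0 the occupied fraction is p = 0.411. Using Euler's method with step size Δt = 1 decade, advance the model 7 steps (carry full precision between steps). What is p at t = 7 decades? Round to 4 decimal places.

Update rule: p ← p + [m·(1−p) − e·p]·Δt with Δt = 1.
  1  |  dp/dt·Δt = +0.188395  |  p_1 = 0.599395
  2  |  dp/dt·Δt = -0.010362  |  p_2 = 0.589033
  3  |  dp/dt·Δt = +0.000570  |  p_3 = 0.589603
  4  |  dp/dt·Δt = -0.000031  |  p_4 = 0.589572
  5  |  dp/dt·Δt = +0.000002  |  p_5 = 0.589574
  6  |  dp/dt·Δt = -0.000000  |  p_6 = 0.589573
  7  |  dp/dt·Δt = +0.000000  |  p_7 = 0.589573

0.5896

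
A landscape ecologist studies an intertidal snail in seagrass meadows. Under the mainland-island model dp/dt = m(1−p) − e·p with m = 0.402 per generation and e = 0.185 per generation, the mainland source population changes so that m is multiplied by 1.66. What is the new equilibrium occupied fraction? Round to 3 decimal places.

0.783

Before: p* = 0.402/(0.402+0.185) = 0.6848.
After: m = 0.66732, e = 0.185; p* = 0.66732/0.8523 = 0.7829.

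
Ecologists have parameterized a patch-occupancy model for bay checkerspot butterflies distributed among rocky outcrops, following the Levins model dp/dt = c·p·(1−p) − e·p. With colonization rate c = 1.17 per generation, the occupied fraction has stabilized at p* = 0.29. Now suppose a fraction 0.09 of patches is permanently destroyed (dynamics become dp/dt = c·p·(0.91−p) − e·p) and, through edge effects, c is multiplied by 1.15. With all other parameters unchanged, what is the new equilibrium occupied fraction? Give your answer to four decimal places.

Balance c(1−p*) = e gives e = 1.17×(1 − 0.29000) = 0.83070.
New p* = 0.91 − e/c = 0.91 − 0.83070/1.34550 = 0.29261.

0.2926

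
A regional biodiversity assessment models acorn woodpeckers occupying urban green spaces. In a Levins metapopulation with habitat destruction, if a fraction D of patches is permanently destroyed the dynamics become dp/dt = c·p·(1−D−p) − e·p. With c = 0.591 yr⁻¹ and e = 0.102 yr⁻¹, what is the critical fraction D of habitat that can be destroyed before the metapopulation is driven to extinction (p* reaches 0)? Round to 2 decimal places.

0.83

The nontrivial equilibrium is p* = (1−D) − e/c; extinction occurs when this hits zero.
So D_crit = 1 − e/c = 1 − 0.102/0.591 = 1 − 0.1726 = 0.8274.
This equals the undisturbed p*, a classic result of Lande's extension.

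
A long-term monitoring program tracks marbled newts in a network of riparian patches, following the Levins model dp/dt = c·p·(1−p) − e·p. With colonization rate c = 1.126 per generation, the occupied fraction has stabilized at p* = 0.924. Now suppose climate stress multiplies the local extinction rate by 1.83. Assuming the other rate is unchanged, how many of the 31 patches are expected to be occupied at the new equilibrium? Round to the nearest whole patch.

Balance c(1−p*) = e gives e = 1.126×(1 − 0.92400) = 0.08558.
New p* = 1 − e/c = 1 − 0.15661/1.12600 = 0.86091.
Expected occupied = 31 × 0.86091 = 26.69 ≈ 27.

27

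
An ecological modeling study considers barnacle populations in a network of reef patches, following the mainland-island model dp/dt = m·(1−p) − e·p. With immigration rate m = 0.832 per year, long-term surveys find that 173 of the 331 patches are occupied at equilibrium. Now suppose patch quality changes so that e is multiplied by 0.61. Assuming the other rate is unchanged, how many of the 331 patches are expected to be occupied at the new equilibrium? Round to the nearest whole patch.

Observed p* = 173/331 = 0.52266.
Balance m(1−p*) = e·p* gives e = m(1−p*)/p* = 0.832×0.47734/0.52266 = 0.75986.
New p* = m/(m+e) = 0.83200/(0.83200+0.46351) = 0.64222.
Expected occupied = 331 × 0.64222 = 212.57 ≈ 213.

213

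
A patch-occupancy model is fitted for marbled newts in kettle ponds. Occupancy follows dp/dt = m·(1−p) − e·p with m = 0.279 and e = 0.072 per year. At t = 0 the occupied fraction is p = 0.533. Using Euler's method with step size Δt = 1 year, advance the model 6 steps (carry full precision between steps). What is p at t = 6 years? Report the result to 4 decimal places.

Update rule: p ← p + [m·(1−p) − e·p]·Δt with Δt = 1.
p: 0.53300 → 0.62492  (Δp = +0.09192)
p: 0.62492 → 0.68457  (Δp = +0.05965)
p: 0.68457 → 0.72329  (Δp = +0.03872)
p: 0.72329 → 0.74841  (Δp = +0.02513)
p: 0.74841 → 0.76472  (Δp = +0.01631)
p: 0.76472 → 0.77530  (Δp = +0.01058)

0.7753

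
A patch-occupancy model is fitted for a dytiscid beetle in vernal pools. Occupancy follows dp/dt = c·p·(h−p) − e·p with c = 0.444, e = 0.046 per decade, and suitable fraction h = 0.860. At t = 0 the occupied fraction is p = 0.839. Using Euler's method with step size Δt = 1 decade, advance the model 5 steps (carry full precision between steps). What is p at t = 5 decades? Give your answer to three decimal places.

0.766

Update rule: p ← p + [c·p·(h−p) − e·p]·Δt with Δt = 1.
  1  |  dp/dt·Δt = -0.030771  |  p_1 = 0.808229
  2  |  dp/dt·Δt = -0.018600  |  p_2 = 0.789629
  3  |  dp/dt·Δt = -0.011651  |  p_3 = 0.777978
  4  |  dp/dt·Δt = -0.007455  |  p_4 = 0.770523
  5  |  dp/dt·Δt = -0.004833  |  p_5 = 0.765690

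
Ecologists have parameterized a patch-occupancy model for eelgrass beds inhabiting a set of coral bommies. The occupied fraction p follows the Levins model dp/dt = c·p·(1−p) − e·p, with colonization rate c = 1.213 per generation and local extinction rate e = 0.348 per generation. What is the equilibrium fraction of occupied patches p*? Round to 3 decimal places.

0.713

At equilibrium, colonization balances extinction: c·p*·(1−p*) = e·p*.
So p* = 1 − e/c = 1 − 0.348/1.213 = 1 − 0.2869 = 0.7131.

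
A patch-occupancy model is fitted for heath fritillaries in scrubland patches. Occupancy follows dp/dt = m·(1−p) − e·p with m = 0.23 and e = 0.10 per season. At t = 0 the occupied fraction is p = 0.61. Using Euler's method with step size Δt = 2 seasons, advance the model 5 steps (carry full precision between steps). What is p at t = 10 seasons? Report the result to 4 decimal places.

0.6966

Update rule: p ← p + [m·(1−p) − e·p]·Δt with Δt = 2.
t = 2: p = 0.61000 + (+0.05740) = 0.66740
t = 4: p = 0.66740 + (+0.01952) = 0.68692
t = 6: p = 0.68692 + (+0.00664) = 0.69355
t = 8: p = 0.69355 + (+0.00226) = 0.69581
t = 10: p = 0.69581 + (+0.00077) = 0.69657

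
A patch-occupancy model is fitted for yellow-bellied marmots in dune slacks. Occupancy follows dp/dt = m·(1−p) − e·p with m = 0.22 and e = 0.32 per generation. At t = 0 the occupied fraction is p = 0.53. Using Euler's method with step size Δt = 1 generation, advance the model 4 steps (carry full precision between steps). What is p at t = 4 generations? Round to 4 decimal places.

0.4129

Update rule: p ← p + [m·(1−p) − e·p]·Δt with Δt = 1.
step 1: Δp = -0.06620, p = 0.46380
step 2: Δp = -0.03045, p = 0.43335
step 3: Δp = -0.01401, p = 0.41934
step 4: Δp = -0.00644, p = 0.41290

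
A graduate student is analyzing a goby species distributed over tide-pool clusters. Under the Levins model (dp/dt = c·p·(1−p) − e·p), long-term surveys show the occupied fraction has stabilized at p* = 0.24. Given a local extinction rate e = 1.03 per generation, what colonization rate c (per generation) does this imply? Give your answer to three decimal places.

1.355

At equilibrium c(1−p*) = e, so c = e/(1−p*).
c = 1.03/(1 − 0.24) = 1.03/0.7600 = 1.3553.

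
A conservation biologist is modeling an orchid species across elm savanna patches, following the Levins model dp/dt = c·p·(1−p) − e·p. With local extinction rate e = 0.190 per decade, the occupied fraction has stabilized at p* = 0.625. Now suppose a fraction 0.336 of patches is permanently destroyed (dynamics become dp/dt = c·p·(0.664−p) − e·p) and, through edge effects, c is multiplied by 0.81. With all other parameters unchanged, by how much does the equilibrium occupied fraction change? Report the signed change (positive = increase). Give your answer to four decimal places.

-0.4240

Balance c(1−p*) = e gives c = e/(1 − 0.62500) = 0.190/0.37500 = 0.50667.
New p* = 0.664 − e/c = 0.664 − 0.19000/0.41040 = 0.20104.
Δp* = 0.20104 − 0.62500 = -0.42396.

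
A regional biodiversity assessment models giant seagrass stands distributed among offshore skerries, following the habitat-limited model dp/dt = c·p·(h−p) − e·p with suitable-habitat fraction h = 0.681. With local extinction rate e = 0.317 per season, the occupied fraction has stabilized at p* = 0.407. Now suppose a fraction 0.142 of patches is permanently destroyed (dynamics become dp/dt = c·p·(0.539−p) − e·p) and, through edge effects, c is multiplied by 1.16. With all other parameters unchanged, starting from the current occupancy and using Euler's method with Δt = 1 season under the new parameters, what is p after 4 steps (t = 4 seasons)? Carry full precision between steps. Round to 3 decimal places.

0.311

Balance c(h−p*) = e gives c = e/(0.681 − 0.40700) = 0.317/0.27400 = 1.15693.
Starting from p₀ = 0.40700; update p ← p + (dp/dt)·Δt with the new parameters.
p: 0.40700 → 0.35008  (Δp = -0.05692)
p: 0.35008 → 0.32786  (Δp = -0.02222)
p: 0.32786 → 0.31683  (Δp = -0.01103)
p: 0.31683 → 0.31086  (Δp = -0.00597)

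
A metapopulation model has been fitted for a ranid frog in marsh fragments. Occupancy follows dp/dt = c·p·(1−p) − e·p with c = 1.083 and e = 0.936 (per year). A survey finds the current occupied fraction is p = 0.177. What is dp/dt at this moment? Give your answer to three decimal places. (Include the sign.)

Colonization term: c·p·(1−p) = 1.083×0.177×0.8230 = 0.15776.
Extinction term: e·p = 0.16567.
dp/dt = 0.15776 − 0.16567 = -0.00791.

-0.008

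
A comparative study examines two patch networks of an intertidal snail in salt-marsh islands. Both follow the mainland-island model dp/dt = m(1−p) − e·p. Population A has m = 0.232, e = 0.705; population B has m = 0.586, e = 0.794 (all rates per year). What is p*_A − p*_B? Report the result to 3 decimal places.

-0.177

A: p*_A = m/(m+e) = 0.232/0.9370 = 0.2476.
B: p*_B = 0.586/1.3800 = 0.4246.
p*_A − p*_B = 0.2476 − 0.4246 = -0.1770.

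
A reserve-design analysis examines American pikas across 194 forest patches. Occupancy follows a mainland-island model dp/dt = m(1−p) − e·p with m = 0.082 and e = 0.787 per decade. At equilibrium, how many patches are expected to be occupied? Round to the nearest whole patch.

p* = m/(m+e) = 0.082/0.8690 = 0.0944.
Expected occupied patches = N × p* = 194 × 0.0944 = 18.31 ≈ 18.

18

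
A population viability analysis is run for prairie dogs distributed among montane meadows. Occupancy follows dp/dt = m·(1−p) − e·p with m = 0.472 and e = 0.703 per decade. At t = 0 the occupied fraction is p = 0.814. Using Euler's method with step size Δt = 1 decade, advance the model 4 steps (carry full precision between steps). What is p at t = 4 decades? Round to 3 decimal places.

0.402

Update rule: p ← p + [m·(1−p) − e·p]·Δt with Δt = 1.
  1  |  dp/dt·Δt = -0.484450  |  p_1 = 0.329550
  2  |  dp/dt·Δt = +0.084779  |  p_2 = 0.414329
  3  |  dp/dt·Δt = -0.014836  |  p_3 = 0.399492
  4  |  dp/dt·Δt = +0.002596  |  p_4 = 0.402089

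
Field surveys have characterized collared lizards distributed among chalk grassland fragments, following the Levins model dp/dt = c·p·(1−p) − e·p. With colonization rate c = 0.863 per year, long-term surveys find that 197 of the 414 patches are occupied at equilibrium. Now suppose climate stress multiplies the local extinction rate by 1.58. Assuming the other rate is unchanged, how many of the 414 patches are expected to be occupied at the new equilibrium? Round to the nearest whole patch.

Observed p* = 197/414 = 0.47585.
Balance c(1−p*) = e gives e = 0.863×(1 − 0.47585) = 0.45234.
New p* = 1 − e/c = 1 − 0.71470/0.86300 = 0.17184.
Expected occupied = 414 × 0.17184 = 71.14 ≈ 71.

71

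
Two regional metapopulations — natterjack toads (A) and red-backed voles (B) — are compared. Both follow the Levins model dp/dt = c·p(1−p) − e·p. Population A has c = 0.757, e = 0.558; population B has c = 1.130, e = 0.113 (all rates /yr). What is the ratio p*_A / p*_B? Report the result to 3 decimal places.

0.292

A: p*_A = 1 − 0.558/0.757 = 0.2629.
B: p*_B = 1 − 0.113/1.130 = 0.9000.
p*_A / p*_B = 0.2629/0.9000 = 0.2921.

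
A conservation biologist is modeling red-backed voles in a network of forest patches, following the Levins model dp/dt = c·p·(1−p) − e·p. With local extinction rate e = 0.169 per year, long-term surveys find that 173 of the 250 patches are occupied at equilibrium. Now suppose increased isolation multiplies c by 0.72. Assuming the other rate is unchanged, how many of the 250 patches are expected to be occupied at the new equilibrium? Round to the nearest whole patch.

Observed p* = 173/250 = 0.69200.
Balance c(1−p*) = e gives c = e/(1 − 0.69200) = 0.169/0.30800 = 0.54870.
New p* = 1 − e/c = 1 − 0.16900/0.39506 = 0.57222.
Expected occupied = 250 × 0.57222 = 143.05 ≈ 143.

143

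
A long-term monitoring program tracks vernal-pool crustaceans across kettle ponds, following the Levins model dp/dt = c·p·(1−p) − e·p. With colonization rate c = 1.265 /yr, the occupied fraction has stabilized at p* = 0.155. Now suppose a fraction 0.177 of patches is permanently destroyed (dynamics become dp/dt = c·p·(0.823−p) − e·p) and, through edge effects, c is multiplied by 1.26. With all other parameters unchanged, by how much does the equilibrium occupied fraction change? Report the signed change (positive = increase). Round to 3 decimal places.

Balance c(1−p*) = e gives e = 1.265×(1 − 0.15500) = 1.06892.
New p* = 0.823 − e/c = 0.823 − 1.06892/1.59390 = 0.15237.
Δp* = 0.15237 − 0.15500 = -0.00263.

-0.003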